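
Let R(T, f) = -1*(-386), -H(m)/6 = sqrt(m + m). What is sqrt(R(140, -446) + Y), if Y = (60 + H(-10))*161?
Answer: sqrt(10046 - 1932*I*sqrt(5)) ≈ 102.42 - 21.089*I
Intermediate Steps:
H(m) = -6*sqrt(2)*sqrt(m) (H(m) = -6*sqrt(m + m) = -6*sqrt(2)*sqrt(m))
R(T, f) = 386
Y = 9660 - 1932*I*sqrt(5) (Y = (60 - 6*sqrt(2)*sqrt(-10))*161 = (60 - 6*sqrt(2)*I*sqrt(10))*161 = (60 - 12*I*sqrt(5))*161 = 9660 - 1932*I*sqrt(5) ≈ 9660.0 - 4320.1*I)
sqrt(R(140, -446) + Y) = sqrt(386 + (9660 - 1932*I*sqrt(5))) = sqrt(10046 - 1932*I*sqrt(5))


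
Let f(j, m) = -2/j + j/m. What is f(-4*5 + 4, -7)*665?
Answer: 12825/8 ≈ 1603.1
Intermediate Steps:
f(-4*5 + 4, -7)*665 = (-2/(-4*5 + 4) + (-4*5 + 4)/(-7))*665 = (-2/(-20 + 4) + (-20 + 4)*(-1/7))*665 = (-2/(-16) - 16*(-1/7))*665 = (-2*(-1/16) + 16/7)*665 = (1/8 + 16/7)*665 = (135/56)*665 = 12825/8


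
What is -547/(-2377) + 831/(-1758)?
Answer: -337887/1392922 ≈ -0.24257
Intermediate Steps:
-547/(-2377) + 831/(-1758) = -547*(-1/2377) + 831*(-1/1758) = 547/2377 - 277/586 = -337887/1392922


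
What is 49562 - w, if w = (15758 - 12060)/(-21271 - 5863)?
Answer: 672409503/13567 ≈ 49562.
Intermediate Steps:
w = -1849/13567 (w = 3698/(-27134) = 3698*(-1/27134) = -1849/13567 ≈ -0.13629)
49562 - w = 49562 - 1*(-1849/13567) = 49562 + 1849/13567 = 672409503/13567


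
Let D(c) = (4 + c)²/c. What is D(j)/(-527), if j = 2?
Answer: -18/527 ≈ -0.034156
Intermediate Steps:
D(c) = (4 + c)²/c
D(j)/(-527) = ((4 + 2)²/2)/(-527) = ((½)*6²)*(-1/527) = ((½)*36)*(-1/527) = 18*(-1/527) = -18/527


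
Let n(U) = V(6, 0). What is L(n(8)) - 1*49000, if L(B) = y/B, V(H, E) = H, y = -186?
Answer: -49031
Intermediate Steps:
n(U) = 6
L(B) = -186/B
L(n(8)) - 1*49000 = -186/6 - 1*49000 = -186*1/6 - 49000 = -31 - 49000 = -49031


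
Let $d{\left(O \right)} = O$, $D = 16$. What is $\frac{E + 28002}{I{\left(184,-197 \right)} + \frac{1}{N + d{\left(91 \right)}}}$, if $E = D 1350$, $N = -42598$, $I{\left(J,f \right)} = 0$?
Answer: $-2108432214$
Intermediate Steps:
$E = 21600$ ($E = 16 \cdot 1350 = 21600$)
$\frac{E + 28002}{I{\left(184,-197 \right)} + \frac{1}{N + d{\left(91 \right)}}} = \frac{21600 + 28002}{0 + \frac{1}{-42598 + 91}} = \frac{49602}{0 + \frac{1}{-42507}} = \frac{49602}{0 - \frac{1}{42507}} = \frac{49602}{- \frac{1}{42507}} = 49602 \left(-42507\right) = -2108432214$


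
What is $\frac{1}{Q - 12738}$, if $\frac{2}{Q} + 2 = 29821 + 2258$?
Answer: $- \frac{32077}{408596824} \approx -7.8505 \cdot 10^{-5}$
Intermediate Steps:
$Q = \frac{2}{32077}$ ($Q = \frac{2}{-2 + \left(29821 + 2258\right)} = \frac{2}{-2 + 32079} = \frac{2}{32077} \approx 6.235 \cdot 10^{-5}$)
$\frac{1}{Q - 12738} = \frac{1}{\frac{2}{32077} - 12738} = \frac{1}{- \frac{408596824}{32077}} = - \frac{32077}{408596824}$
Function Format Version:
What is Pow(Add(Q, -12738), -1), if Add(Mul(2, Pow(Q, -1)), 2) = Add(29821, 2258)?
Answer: Rational(-32077, 408596824) ≈ -7.8505e-5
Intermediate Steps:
Q = Rational(2, 32077) (Q = Mul(2, Pow(Add(-2, Add(29821, 2258)), -1)) = Mul(2, Pow(Add(-2, 32079), -1)) = Mul(2, Pow(32077, -1)) = Mul(2, Rational(1, 32077)) = Rational(2, 32077) ≈ 6.2350e-5)
Pow(Add(Q, -12738), -1) = Pow(Add(Rational(2, 32077), -12738), -1) = Pow(Rational(-408596824, 32077), -1) = Rational(-32077, 408596824)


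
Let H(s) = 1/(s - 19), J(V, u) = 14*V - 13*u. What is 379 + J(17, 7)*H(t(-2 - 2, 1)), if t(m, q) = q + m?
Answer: 8191/22 ≈ 372.32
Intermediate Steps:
t(m, q) = m + q
J(V, u) = -13*u + 14*V
H(s) = 1/(-19 + s)
379 + J(17, 7)*H(t(-2 - 2, 1)) = 379 + (-13*7 + 14*17)/(-19 + ((-2 - 2) + 1)) = 379 + (-91 + 238)/(-19 + (-4 + 1)) = 379 + 147/(-19 - 3) = 379 + 147/(-22) = 379 + 147*(-1/22) = 379 - 147/22 = 8191/22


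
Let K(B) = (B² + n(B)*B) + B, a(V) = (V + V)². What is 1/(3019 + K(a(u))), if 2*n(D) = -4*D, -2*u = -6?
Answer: 1/1759 ≈ 0.00056850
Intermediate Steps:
u = 3 (u = -½*(-6) = 3)
n(D) = -2*D (n(D) = (-4*D)/2 = -2*D)
a(V) = 4*V² (a(V) = (2*V)² = 4*V²)
K(B) = B - B² (K(B) = (B² + (-2*B)*B) + B = (B² - 2*B²) + B = -B² + B = B - B²)
1/(3019 + K(a(u))) = 1/(3019 + (4*3²)*(1 - 4*3²)) = 1/(3019 + (4*9)*(1 - 4*9)) = 1/(3019 + 36*(1 - 1*36)) = 1/(3019 + 36*(1 - 36)) = 1/(3019 + 36*(-35)) = 1/(3019 - 1260) = 1/1759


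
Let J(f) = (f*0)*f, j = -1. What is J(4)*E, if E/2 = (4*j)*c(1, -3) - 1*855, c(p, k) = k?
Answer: 0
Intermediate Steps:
J(f) = 0 (J(f) = 0*f = 0)
E = -1686 (E = 2*((4*(-1))*(-3) - 1*855) = 2*(-4*(-3) - 855) = 2*(12 - 855) = 2*(-843) = -1686)
J(4)*E = 0*(-1686) = 0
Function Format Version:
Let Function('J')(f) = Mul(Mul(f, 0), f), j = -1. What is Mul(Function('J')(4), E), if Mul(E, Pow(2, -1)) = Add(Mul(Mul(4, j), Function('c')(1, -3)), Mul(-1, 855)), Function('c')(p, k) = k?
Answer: 0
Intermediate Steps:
Function('J')(f) = 0 (Function('J')(f) = Mul(0, f) = 0)
E = -1686 (E = Mul(2, Add(Mul(Mul(4, -1), -3), Mul(-1, 855))) = Mul(2, Add(Mul(-4, -3), -855)) = Mul(2, Add(12, -855)) = Mul(2, -843) = -1686)
Mul(Function('J')(4), E) = Mul(0, -1686) = 0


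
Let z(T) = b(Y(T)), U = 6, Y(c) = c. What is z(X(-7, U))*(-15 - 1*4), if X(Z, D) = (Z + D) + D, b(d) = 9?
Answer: -171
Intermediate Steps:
X(Z, D) = Z + 2*D (X(Z, D) = (D + Z) + D = Z + 2*D)
z(T) = 9
z(X(-7, U))*(-15 - 1*4) = 9*(-15 - 1*4) = 9*(-15 - 4) = 9*(-19) = -171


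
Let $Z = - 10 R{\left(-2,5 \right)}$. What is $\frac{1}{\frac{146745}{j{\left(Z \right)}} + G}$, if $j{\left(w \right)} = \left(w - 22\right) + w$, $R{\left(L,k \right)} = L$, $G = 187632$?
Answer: $\frac{2}{391569} \approx 5.1077 \cdot 10^{-6}$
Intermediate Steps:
$Z = 20$ ($Z = \left(-10\right) \left(-2\right) = 20$)
$j{\left(w \right)} = -22 + 2 w$ ($j{\left(w \right)} = \left(-22 + w\right) + w = -22 + 2 w$)
$\frac{1}{\frac{146745}{j{\left(Z \right)}} + G} = \frac{1}{\frac{146745}{-22 + 2 \cdot 20} + 187632} = \frac{1}{\frac{146745}{-22 + 40} + 187632} = \frac{1}{\frac{146745}{18} + 187632} = \frac{1}{146745 \cdot \frac{1}{18} + 187632} = \frac{1}{\frac{16305}{2} + 187632} = \frac{1}{\frac{391569}{2}} = \frac{2}{391569}$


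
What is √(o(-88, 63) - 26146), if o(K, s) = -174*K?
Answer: I*√10834 ≈ 104.09*I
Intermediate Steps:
√(o(-88, 63) - 26146) = √(-174*(-88) - 26146) = √(15312 - 26146) = √(-10834) = I*√10834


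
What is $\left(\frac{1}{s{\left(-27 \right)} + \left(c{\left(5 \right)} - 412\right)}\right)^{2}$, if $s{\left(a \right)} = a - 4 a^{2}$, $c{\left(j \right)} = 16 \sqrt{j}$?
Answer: $\frac{1}{\left(3355 - 16 \sqrt{5}\right)^{2}} \approx 9.0767 \cdot 10^{-8}$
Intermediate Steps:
$\left(\frac{1}{s{\left(-27 \right)} + \left(c{\left(5 \right)} - 412\right)}\right)^{2} = \left(\frac{1}{- 27 \left(1 - -108\right) - \left(412 - 16 \sqrt{5}\right)}\right)^{2} = \left(\frac{1}{- 27 \left(1 + 108\right) - \left(412 - 16 \sqrt{5}\right)}\right)^{2} = \left(\frac{1}{\left(-27\right) 109 - \left(412 - 16 \sqrt{5}\right)}\right)^{2} = \left(\frac{1}{-2943 - \left(412 - 16 \sqrt{5}\right)}\right)^{2} = \left(\frac{1}{-3355 + 16 \sqrt{5}}\right)^{2} = \frac{1}{\left(-3355 + 16 \sqrt{5}\right)^{2}}$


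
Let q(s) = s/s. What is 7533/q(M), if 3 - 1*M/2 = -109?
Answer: 7533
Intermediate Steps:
M = 224 (M = 6 - 2*(-109) = 6 + 218 = 224)
q(s) = 1
7533/q(M) = 7533/1 = 7533*1 = 7533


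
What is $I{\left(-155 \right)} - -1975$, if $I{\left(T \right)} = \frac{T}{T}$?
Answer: $1976$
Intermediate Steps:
$I{\left(T \right)} = 1$
$I{\left(-155 \right)} - -1975 = 1 - -1975 = 1 + 1975 = 1976$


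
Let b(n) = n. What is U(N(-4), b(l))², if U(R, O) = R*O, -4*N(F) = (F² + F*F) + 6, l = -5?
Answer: 9025/4 ≈ 2256.3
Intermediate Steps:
N(F) = -3/2 - F²/2 (N(F) = -((F² + F*F) + 6)/4 = -((F² + F²) + 6)/4 = -(2*F² + 6)/4 = -(6 + 2*F²)/4 = -3/2 - F²/2)
U(R, O) = O*R
U(N(-4), b(l))² = (-5*(-3/2 - ½*(-4)²))² = (-5*(-3/2 - ½*16))² = (-5*(-3/2 - 8))² = (-5*(-19/2))² = (95/2)² = 9025/4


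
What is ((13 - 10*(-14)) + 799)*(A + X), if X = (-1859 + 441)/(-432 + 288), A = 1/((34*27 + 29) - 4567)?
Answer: 76353613/8145 ≈ 9374.3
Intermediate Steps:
A = -1/3620 (A = 1/((918 + 29) - 4567) = 1/(947 - 4567) = 1/(-3620) = -1/3620 ≈ -0.00027624)
X = 709/72 (X = -1418/(-144) = -1418*(-1/144) = 709/72 ≈ 9.8472)
((13 - 10*(-14)) + 799)*(A + X) = ((13 - 10*(-14)) + 799)*(-1/3620 + 709/72) = ((13 + 140) + 799)*(641627/65160) = (153 + 799)*(641627/65160) = 952*(641627/65160) = 76353613/8145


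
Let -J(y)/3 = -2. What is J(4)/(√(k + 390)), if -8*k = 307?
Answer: 12*√5626/2813 ≈ 0.31997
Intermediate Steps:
k = -307/8 (k = -⅛*307 = -307/8 ≈ -38.375)
J(y) = 6 (J(y) = -3*(-2) = 6)
J(4)/(√(k + 390)) = 6/(√(-307/8 + 390)) = 6/(√(2813/8)) = 6/((√5626/4)) = 6*(2*√5626/2813) = 12*√5626/2813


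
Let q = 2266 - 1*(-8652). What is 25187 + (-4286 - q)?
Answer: 9983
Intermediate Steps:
q = 10918 (q = 2266 + 8652 = 10918)
25187 + (-4286 - q) = 25187 + (-4286 - 1*10918) = 25187 + (-4286 - 10918) = 25187 - 15204 = 9983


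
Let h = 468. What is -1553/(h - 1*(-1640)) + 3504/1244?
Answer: 1363625/655588 ≈ 2.0800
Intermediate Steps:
-1553/(h - 1*(-1640)) + 3504/1244 = -1553/(468 - 1*(-1640)) + 3504/1244 = -1553/(468 + 1640) + 3504*(1/1244) = -1553/2108 + 876/311 = 1363625/655588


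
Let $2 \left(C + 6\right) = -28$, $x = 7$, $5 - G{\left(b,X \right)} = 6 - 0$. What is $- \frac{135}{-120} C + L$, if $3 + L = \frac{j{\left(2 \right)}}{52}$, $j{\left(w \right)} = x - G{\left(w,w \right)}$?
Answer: $- \frac{659}{26} \approx -25.346$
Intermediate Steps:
$G{\left(b,X \right)} = -1$ ($G{\left(b,X \right)} = 5 - \left(6 - 0\right) = 5 - \left(6 + 0\right) = 5 - 6 = -1$)
$C = -20$ ($C = -6 + \frac{1}{2} \left(-28\right) = -6 - 14 = -20$)
$j{\left(w \right)} = 8$ ($j{\left(w \right)} = 7 - -1 = 7 + 1 = 8$)
$L = - \frac{37}{13}$ ($L = -3 + \frac{8}{52} = -3 + 8 \cdot \frac{1}{52} = -3 + \frac{2}{13} = - \frac{37}{13} \approx -2.8462$)
$- \frac{135}{-120} C + L = - \frac{135}{-120} \left(-20\right) - \frac{37}{13} = \left(-135\right) \left(- \frac{1}{120}\right) \left(-20\right) - \frac{37}{13} = \frac{9}{8} \left(-20\right) - \frac{37}{13} = - \frac{45}{2} - \frac{37}{13} = - \frac{659}{26}$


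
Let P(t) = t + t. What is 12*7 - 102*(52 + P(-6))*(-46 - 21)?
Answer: 273444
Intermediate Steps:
P(t) = 2*t
12*7 - 102*(52 + P(-6))*(-46 - 21) = 12*7 - 102*(52 + 2*(-6))*(-46 - 21) = 84 - 102*(52 - 12)*(-67) = 84 - 4080*(-67) = 84 - 102*(-2680) = 84 + 273360 = 273444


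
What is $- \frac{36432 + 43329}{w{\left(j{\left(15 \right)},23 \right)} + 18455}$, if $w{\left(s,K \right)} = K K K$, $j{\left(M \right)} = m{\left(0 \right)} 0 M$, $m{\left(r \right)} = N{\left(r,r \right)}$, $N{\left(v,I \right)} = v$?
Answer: $- \frac{79761}{30622} \approx -2.6047$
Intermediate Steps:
$m{\left(r \right)} = r$
$j{\left(M \right)} = 0$ ($j{\left(M \right)} = 0 \cdot 0 M = 0 M = 0$)
$w{\left(s,K \right)} = K^{3}$ ($w{\left(s,K \right)} = K^{2} K = K^{3}$)
$- \frac{36432 + 43329}{w{\left(j{\left(15 \right)},23 \right)} + 18455} = - \frac{36432 + 43329}{23^{3} + 18455} = - \frac{79761}{12167 + 18455} = - \frac{79761}{30622}$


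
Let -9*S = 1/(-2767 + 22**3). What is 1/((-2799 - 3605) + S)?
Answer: -70929/454229317 ≈ -0.00015615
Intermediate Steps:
S = -1/70929 (S = -1/(9*(-2767 + 22**3)) = -1/(9*(-2767 + 10648)) = -1/9/7881 = -1/9*1/7881 = -1/70929 ≈ -1.4099e-5)
1/((-2799 - 3605) + S) = 1/((-2799 - 3605) - 1/70929) = 1/(-6404 - 1/70929) = 1/(-454229317/70929) = -70929/454229317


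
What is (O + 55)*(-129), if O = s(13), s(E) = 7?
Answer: -7998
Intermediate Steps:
O = 7
(O + 55)*(-129) = (7 + 55)*(-129) = 62*(-129) = -7998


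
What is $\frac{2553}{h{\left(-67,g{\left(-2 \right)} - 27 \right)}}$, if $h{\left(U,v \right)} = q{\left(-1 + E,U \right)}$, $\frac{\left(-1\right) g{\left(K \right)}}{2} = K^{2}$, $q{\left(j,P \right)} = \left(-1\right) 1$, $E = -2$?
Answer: $-2553$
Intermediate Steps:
$q{\left(j,P \right)} = -1$
$g{\left(K \right)} = - 2 K^{2}$
$h{\left(U,v \right)} = -1$
$\frac{2553}{h{\left(-67,g{\left(-2 \right)} - 27 \right)}} = \frac{2553}{-1} = 2553 \left(-1\right) = -2553$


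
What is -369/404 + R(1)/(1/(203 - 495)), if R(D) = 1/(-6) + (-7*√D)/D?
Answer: 2535205/1212 ≈ 2091.8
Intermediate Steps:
R(D) = -⅙ - 7/√D (R(D) = 1*(-⅙) - 7/√D = -⅙ - 7/√D)
-369/404 + R(1)/(1/(203 - 495)) = -369/404 + (-⅙ - 7/√1)/(1/(203 - 495)) = -369*1/404 + (-⅙ - 7*1)/(1/(-292)) = -369/404 + (-⅙ - 7)/(-1/292) = -369/404 - 43/6*(-292) = -369/404 + 6278/3 = 2535205/1212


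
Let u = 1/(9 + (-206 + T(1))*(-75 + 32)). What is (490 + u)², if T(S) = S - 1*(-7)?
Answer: 17441239465441/72641529 ≈ 2.4010e+5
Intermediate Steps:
T(S) = 7 + S (T(S) = S + 7 = 7 + S)
u = 1/8523 (u = 1/(9 + (-206 + (7 + 1))*(-75 + 32)) = 1/(9 + (-206 + 8)*(-43)) = 1/(9 - 198*(-43)) = 1/(9 + 8514) = 1/8523 ≈ 0.00011733)
(490 + u)² = (490 + 1/8523)² = (4176271/8523)² = 17441239465441/72641529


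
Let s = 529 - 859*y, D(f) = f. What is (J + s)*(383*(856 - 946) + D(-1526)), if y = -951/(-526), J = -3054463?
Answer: 28926137101614/263 ≈ 1.0999e+11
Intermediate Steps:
y = 951/526 (y = -951*(-1/526) = 951/526 ≈ 1.8080)
s = -538655/526 (s = 529 - 859*951/526 = 529 - 816909/526 = -538655/526 ≈ -1024.1)
(J + s)*(383*(856 - 946) + D(-1526)) = (-3054463 - 538655/526)*(383*(856 - 946) - 1526) = -1607186193*(383*(-90) - 1526)/526 = -1607186193*(-34470 - 1526)/526 = -1607186193/526*(-35996) = 28926137101614/263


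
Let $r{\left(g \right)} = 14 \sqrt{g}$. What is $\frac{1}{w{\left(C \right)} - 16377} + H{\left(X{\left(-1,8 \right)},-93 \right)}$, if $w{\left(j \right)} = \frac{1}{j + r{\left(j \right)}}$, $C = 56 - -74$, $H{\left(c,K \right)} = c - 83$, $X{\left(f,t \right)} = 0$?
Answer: $- \frac{191000806636427}{2301212844839} - \frac{14 \sqrt{130}}{2301212844839} \approx -83.0$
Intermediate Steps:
$H{\left(c,K \right)} = -83 + c$
$C = 130$ ($C = 56 + 74 = 130$)
$w{\left(j \right)} = \frac{1}{j + 14 \sqrt{j}}$
$\frac{1}{w{\left(C \right)} - 16377} + H{\left(X{\left(-1,8 \right)},-93 \right)} = \frac{1}{\frac{1}{130 + 14 \sqrt{130}} - 16377} + \left(-83 + 0\right) = \frac{1}{-16377 + \frac{1}{130 + 14 \sqrt{130}}} - 83 = -83 + \frac{1}{-16377 + \frac{1}{130 + 14 \sqrt{130}}}$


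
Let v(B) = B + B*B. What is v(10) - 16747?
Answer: -16637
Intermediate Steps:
v(B) = B + B**2
v(10) - 16747 = 10*(1 + 10) - 16747 = 10*11 - 16747 = 110 - 16747 = -16637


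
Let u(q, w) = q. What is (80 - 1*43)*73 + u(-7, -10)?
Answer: 2694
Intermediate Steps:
(80 - 1*43)*73 + u(-7, -10) = (80 - 1*43)*73 - 7 = (80 - 43)*73 - 7 = 37*73 - 7 = 2701 - 7 = 2694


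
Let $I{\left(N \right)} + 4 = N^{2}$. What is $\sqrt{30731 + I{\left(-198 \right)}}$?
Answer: $\sqrt{69931} \approx 264.44$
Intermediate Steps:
$I{\left(N \right)} = -4 + N^{2}$
$\sqrt{30731 + I{\left(-198 \right)}} = \sqrt{30731 - \left(4 - \left(-198\right)^{2}\right)} = \sqrt{30731 + \left(-4 + 39204\right)} = \sqrt{30731 + 39200} = \sqrt{69931}$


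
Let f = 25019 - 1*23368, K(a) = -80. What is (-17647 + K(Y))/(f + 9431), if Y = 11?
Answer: -5909/3694 ≈ -1.5996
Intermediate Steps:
f = 1651 (f = 25019 - 23368 = 1651)
(-17647 + K(Y))/(f + 9431) = (-17647 - 80)/(1651 + 9431) = -17727/11082 = -17727*1/11082 = -5909/3694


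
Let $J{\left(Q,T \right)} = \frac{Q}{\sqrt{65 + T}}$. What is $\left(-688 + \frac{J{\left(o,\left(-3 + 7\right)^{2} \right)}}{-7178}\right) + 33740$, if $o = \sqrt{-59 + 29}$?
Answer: $33052 - \frac{i \sqrt{30}}{64602} \approx 33052.0 - 8.4784 \cdot 10^{-5} i$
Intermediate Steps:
$o = i \sqrt{30}$ ($o = \sqrt{-30} = i \sqrt{30} \approx 5.4772 i$)
$J{\left(Q,T \right)} = \frac{Q}{\sqrt{65 + T}}$
$\left(-688 + \frac{J{\left(o,\left(-3 + 7\right)^{2} \right)}}{-7178}\right) + 33740 = \left(-688 + \frac{i \sqrt{30} \frac{1}{\sqrt{65 + \left(-3 + 7\right)^{2}}}}{-7178}\right) + 33740 = \left(-688 + \frac{i \sqrt{30}}{\sqrt{65 + 4^{2}}} \left(- \frac{1}{7178}\right)\right) + 33740 = \left(-688 + \frac{i \sqrt{30}}{\sqrt{65 + 16}} \left(- \frac{1}{7178}\right)\right) + 33740 = \left(-688 + \frac{i \sqrt{30}}{9} \left(- \frac{1}{7178}\right)\right) + 33740 = \left(-688 - \frac{i \sqrt{30}}{64602}\right) + 33740 = 33052 - \frac{i \sqrt{30}}{64602}$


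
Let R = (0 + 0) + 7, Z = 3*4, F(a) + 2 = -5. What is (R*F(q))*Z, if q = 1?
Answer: -588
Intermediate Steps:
F(a) = -7 (F(a) = -2 - 5 = -7)
Z = 12
R = 7 (R = 0 + 7 = 7)
(R*F(q))*Z = (7*(-7))*12 = -49*12 = -588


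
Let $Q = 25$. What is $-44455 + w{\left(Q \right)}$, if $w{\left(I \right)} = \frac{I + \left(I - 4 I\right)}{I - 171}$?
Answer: $- \frac{3245190}{73} \approx -44455.0$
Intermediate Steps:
$w{\left(I \right)} = - \frac{2 I}{-171 + I}$ ($w{\left(I \right)} = \frac{I - 3 I}{-171 + I} = \frac{\left(-2\right) I}{-171 + I} = - \frac{2 I}{-171 + I}$)
$-44455 + w{\left(Q \right)} = -44455 - \frac{50}{-171 + 25} = -44455 - \frac{50}{-146} = -44455 - 50 \left(- \frac{1}{146}\right) = -44455 + \frac{25}{73} = - \frac{3245190}{73}$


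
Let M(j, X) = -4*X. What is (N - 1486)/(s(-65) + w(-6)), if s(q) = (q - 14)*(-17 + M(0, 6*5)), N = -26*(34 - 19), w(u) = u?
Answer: -1876/10817 ≈ -0.17343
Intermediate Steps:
N = -390 (N = -26*15 = -390)
s(q) = 1918 - 137*q (s(q) = (q - 14)*(-17 - 24*5) = (-14 + q)*(-17 - 4*30) = (-14 + q)*(-17 - 120) = (-14 + q)*(-137) = 1918 - 137*q)
(N - 1486)/(s(-65) + w(-6)) = (-390 - 1486)/((1918 - 137*(-65)) - 6) = -1876/((1918 + 8905) - 6) = -1876/(10823 - 6) = -1876/10817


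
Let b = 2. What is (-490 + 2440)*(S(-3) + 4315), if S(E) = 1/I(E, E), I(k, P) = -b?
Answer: 8413275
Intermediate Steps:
I(k, P) = -2 (I(k, P) = -1*2 = -2)
S(E) = -½ (S(E) = 1/(-2) = -½)
(-490 + 2440)*(S(-3) + 4315) = (-490 + 2440)*(-½ + 4315) = 1950*(8629/2) = 8413275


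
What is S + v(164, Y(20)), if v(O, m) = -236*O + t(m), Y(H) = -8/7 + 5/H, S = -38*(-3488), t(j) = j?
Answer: 2627495/28 ≈ 93839.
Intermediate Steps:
S = 132544
Y(H) = -8/7 + 5/H (Y(H) = -8*⅐ + 5/H = -8/7 + 5/H)
v(O, m) = m - 236*O (v(O, m) = -236*O + m = m - 236*O)
S + v(164, Y(20)) = 132544 + ((-8/7 + 5/20) - 236*164) = 132544 + ((-8/7 + 5*(1/20)) - 38704) = 132544 + ((-8/7 + ¼) - 38704) = 132544 + (-25/28 - 38704) = 132544 - 1083737/28 = 2627495/28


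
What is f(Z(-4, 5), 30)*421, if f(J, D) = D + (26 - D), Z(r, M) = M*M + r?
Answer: 10946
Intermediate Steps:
Z(r, M) = r + M**2 (Z(r, M) = M**2 + r = r + M**2)
f(J, D) = 26
f(Z(-4, 5), 30)*421 = 26*421 = 10946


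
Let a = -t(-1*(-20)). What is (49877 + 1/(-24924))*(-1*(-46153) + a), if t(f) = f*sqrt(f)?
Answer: 57374379517091/24924 - 12431343470*sqrt(5)/6231 ≈ 2.2975e+9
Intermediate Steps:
t(f) = f**(3/2)
a = -40*sqrt(5) (a = -(-1*(-20))**(3/2) = -20**(3/2) = -40*sqrt(5) ≈ -89.443)
(49877 + 1/(-24924))*(-1*(-46153) + a) = (49877 + 1/(-24924))*(-1*(-46153) - 40*sqrt(5)) = (49877 - 1/24924)*(46153 - 40*sqrt(5)) = 1243134347*(46153 - 40*sqrt(5))/24924 = 57374379517091/24924 - 12431343470*sqrt(5)/6231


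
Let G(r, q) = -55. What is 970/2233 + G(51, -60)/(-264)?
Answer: 34445/53592 ≈ 0.64273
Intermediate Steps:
970/2233 + G(51, -60)/(-264) = 970/2233 - 55/(-264) = 970*(1/2233) - 55*(-1/264) = 970/2233 + 5/24 = 34445/53592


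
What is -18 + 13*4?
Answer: 34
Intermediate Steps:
-18 + 13*4 = -18 + 52 = 34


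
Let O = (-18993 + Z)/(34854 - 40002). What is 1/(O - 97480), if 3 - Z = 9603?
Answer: -572/55755383 ≈ -1.0259e-5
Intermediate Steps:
Z = -9600 (Z = 3 - 1*9603 = 3 - 9603 = -9600)
O = 3177/572 (O = (-18993 - 9600)/(34854 - 40002) = -28593/(-5148) = -28593*(-1/5148) = 3177/572 ≈ 5.5542)
1/(O - 97480) = 1/(3177/572 - 97480) = 1/(-55755383/572) = -572/55755383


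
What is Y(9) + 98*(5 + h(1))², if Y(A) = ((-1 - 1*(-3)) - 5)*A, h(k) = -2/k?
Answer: 855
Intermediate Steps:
Y(A) = -3*A (Y(A) = ((-1 + 3) - 5)*A = (2 - 5)*A = -3*A)
Y(9) + 98*(5 + h(1))² = -3*9 + 98*(5 - 2/1)² = -27 + 98*(5 - 2*1)² = -27 + 98*(5 - 2)² = -27 + 98*3² = -27 + 98*9 = -27 + 882 = 855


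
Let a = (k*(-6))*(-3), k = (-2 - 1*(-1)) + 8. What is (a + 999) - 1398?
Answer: -273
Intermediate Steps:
k = 7 (k = (-2 + 1) + 8 = -1 + 8 = 7)
a = 126 (a = (7*(-6))*(-3) = -42*(-3) = 126)
(a + 999) - 1398 = (126 + 999) - 1398 = 1125 - 1398 = -273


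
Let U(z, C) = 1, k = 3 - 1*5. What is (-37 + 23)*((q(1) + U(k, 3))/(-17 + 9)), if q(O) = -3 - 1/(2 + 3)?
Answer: -77/20 ≈ -3.8500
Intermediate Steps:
k = -2 (k = 3 - 5 = -2)
q(O) = -16/5 (q(O) = -3 - 1/5 = -16/5)
(-37 + 23)*((q(1) + U(k, 3))/(-17 + 9)) = (-37 + 23)*((-16/5 + 1)/(-17 + 9)) = -(-154)/(5*(-8)) = -(-154)*(-1)/(5*8) = -14*11/40 = -77/20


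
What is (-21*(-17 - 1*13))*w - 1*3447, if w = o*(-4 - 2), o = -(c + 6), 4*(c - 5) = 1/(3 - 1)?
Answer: 77211/2 ≈ 38606.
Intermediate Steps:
c = 41/8 (c = 5 + 1/(4*(3 - 1)) = 5 + (¼)/2 = 5 + (¼)*(½) = 5 + ⅛ = 41/8 ≈ 5.1250)
o = -89/8 (o = -(41/8 + 6) = -1*89/8 = -89/8 ≈ -11.125)
w = 267/4 (w = -89*(-4 - 2)/8 = -89/8*(-6) = 267/4 ≈ 66.750)
(-21*(-17 - 1*13))*w - 1*3447 = -21*(-17 - 1*13)*(267/4) - 1*3447 = -21*(-17 - 13)*(267/4) - 3447 = -21*(-30)*(267/4) - 3447 = 630*(267/4) - 3447 = 84105/2 - 3447 = 77211/2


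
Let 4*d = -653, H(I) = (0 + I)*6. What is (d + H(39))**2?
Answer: 80089/16 ≈ 5005.6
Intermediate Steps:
H(I) = 6*I (H(I) = I*6 = 6*I)
d = -653/4 (d = (1/4)*(-653) = -653/4 ≈ -163.25)
(d + H(39))**2 = (-653/4 + 6*39)**2 = (-653/4 + 234)**2 = (283/4)**2 = 80089/16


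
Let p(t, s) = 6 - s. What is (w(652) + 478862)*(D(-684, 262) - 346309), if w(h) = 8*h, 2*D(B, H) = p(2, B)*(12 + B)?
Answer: -279869211622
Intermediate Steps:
D(B, H) = (6 - B)*(12 + B)/2 (D(B, H) = ((6 - B)*(12 + B))/2 = (6 - B)*(12 + B)/2)
(w(652) + 478862)*(D(-684, 262) - 346309) = (8*652 + 478862)*(-(-6 - 684)*(12 - 684)/2 - 346309) = (5216 + 478862)*(-1/2*(-690)*(-672) - 346309) = 484078*(-231840 - 346309) = 484078*(-578149) = -279869211622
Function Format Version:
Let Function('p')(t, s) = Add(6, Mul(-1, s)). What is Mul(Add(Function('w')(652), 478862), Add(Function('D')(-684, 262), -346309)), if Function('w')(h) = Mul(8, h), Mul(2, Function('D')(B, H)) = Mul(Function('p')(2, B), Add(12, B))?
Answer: -279869211622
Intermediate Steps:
Function('D')(B, H) = Mul(Rational(1, 2), Add(6, Mul(-1, B)), Add(12, B)) (Function('D')(B, H) = Mul(Rational(1, 2), Mul(Add(6, Mul(-1, B)), Add(12, B))) = Mul(Rational(1, 2), Add(6, Mul(-1, B)), Add(12, B)))
Mul(Add(Function('w')(652), 478862), Add(Function('D')(-684, 262), -346309)) = Mul(Add(Mul(8, 652), 478862), Add(Mul(Rational(-1, 2), Add(-6, -684), Add(12, -684)), -346309)) = Mul(Add(5216, 478862), Add(Mul(Rational(-1, 2), -690, -672), -346309)) = Mul(484078, Add(-231840, -346309)) = Mul(484078, -578149) = -279869211622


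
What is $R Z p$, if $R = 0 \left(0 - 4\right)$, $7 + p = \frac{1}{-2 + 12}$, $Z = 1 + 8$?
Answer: $0$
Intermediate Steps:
$Z = 9$
$p = - \frac{69}{10}$ ($p = -7 + \frac{1}{-2 + 12} = -7 + \frac{1}{10} = - \frac{69}{10} \approx -6.9$)
$R = 0$ ($R = 0 \left(-4\right) = 0$)
$R Z p = 0 \cdot 9 \left(- \frac{69}{10}\right) = 0 \left(- \frac{69}{10}\right) = 0$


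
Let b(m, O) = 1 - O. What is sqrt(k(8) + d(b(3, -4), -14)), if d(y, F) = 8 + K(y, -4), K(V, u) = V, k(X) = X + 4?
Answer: 5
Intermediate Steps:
k(X) = 4 + X
d(y, F) = 8 + y
sqrt(k(8) + d(b(3, -4), -14)) = sqrt((4 + 8) + (8 + (1 - 1*(-4)))) = sqrt(12 + (8 + (1 + 4))) = sqrt(12 + (8 + 5)) = sqrt(12 + 13) = sqrt(25) = 5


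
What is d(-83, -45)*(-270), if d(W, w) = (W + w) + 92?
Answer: 9720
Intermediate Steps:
d(W, w) = 92 + W + w
d(-83, -45)*(-270) = (92 - 83 - 45)*(-270) = -36*(-270) = 9720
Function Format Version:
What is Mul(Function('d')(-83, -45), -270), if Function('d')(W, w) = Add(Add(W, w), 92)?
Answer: 9720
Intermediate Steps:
Function('d')(W, w) = Add(92, W, w)
Mul(Function('d')(-83, -45), -270) = Mul(Add(92, -83, -45), -270) = Mul(-36, -270) = 9720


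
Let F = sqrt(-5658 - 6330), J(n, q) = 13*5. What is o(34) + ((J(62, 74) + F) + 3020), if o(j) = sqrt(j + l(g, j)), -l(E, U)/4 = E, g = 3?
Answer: 3085 + sqrt(22) + 18*I*sqrt(37) ≈ 3089.7 + 109.49*I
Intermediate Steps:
l(E, U) = -4*E
J(n, q) = 65
F = 18*I*sqrt(37) (F = sqrt(-11988) = 18*I*sqrt(37) ≈ 109.49*I)
o(j) = sqrt(-12 + j) (o(j) = sqrt(j - 4*3) = sqrt(j - 12) = sqrt(-12 + j))
o(34) + ((J(62, 74) + F) + 3020) = sqrt(-12 + 34) + ((65 + 18*I*sqrt(37)) + 3020) = sqrt(22) + (3085 + 18*I*sqrt(37)) = 3085 + sqrt(22) + 18*I*sqrt(37)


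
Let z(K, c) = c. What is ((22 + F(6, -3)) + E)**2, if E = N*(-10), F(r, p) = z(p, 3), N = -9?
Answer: 13225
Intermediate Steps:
F(r, p) = 3
E = 90 (E = -9*(-10) = 90)
((22 + F(6, -3)) + E)**2 = ((22 + 3) + 90)**2 = (25 + 90)**2 = 115**2 = 13225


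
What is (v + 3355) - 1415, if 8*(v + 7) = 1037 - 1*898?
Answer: 15603/8 ≈ 1950.4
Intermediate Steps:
v = 83/8 (v = -7 + (1037 - 1*898)/8 = -7 + (1037 - 898)/8 = -7 + (1/8)*139 = -7 + 139/8 = 83/8 ≈ 10.375)
(v + 3355) - 1415 = (83/8 + 3355) - 1415 = 26923/8 - 1415 = 15603/8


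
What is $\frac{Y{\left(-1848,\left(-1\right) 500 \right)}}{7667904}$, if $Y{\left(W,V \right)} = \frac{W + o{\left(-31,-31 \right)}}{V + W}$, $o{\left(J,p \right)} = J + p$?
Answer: $\frac{955}{9002119296} \approx 1.0609 \cdot 10^{-7}$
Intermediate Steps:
$Y{\left(W,V \right)} = \frac{-62 + W}{V + W}$ ($Y{\left(W,V \right)} = \frac{W - 62}{V + W} = \frac{-62 + W}{V + W}$)
$\frac{Y{\left(-1848,\left(-1\right) 500 \right)}}{7667904} = \frac{\frac{1}{\left(-1\right) 500 - 1848} \left(-62 - 1848\right)}{7667904} = \frac{1}{-500 - 1848} \left(-1910\right) \frac{1}{7667904} = \frac{1}{-2348} \left(-1910\right) \frac{1}{7667904} = \left(- \frac{1}{2348}\right) \left(-1910\right) \frac{1}{7667904} = \frac{955}{1174} \cdot \frac{1}{7667904} = \frac{955}{9002119296}$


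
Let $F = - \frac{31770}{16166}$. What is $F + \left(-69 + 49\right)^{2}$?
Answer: $\frac{3217315}{8083} \approx 398.03$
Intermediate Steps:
$F = - \frac{15885}{8083}$ ($F = \left(-31770\right) \frac{1}{16166} = - \frac{15885}{8083} \approx -1.9652$)
$F + \left(-69 + 49\right)^{2} = - \frac{15885}{8083} + \left(-69 + 49\right)^{2} = - \frac{15885}{8083} + \left(-20\right)^{2} = - \frac{15885}{8083} + 400 = \frac{3217315}{8083}$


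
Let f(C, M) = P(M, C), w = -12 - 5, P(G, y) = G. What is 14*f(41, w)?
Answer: -238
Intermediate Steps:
w = -17
f(C, M) = M
14*f(41, w) = 14*(-17) = -238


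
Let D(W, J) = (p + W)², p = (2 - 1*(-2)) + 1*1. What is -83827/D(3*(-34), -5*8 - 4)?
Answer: -83827/9409 ≈ -8.9092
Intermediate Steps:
p = 5 (p = (2 + 2) + 1 = 4 + 1 = 5)
D(W, J) = (5 + W)²
-83827/D(3*(-34), -5*8 - 4) = -83827/(5 + 3*(-34))² = -83827/(5 - 102)² = -83827/((-97)²) = -83827/9409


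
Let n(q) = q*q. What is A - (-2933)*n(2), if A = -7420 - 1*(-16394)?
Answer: 20706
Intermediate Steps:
n(q) = q²
A = 8974 (A = -7420 + 16394 = 8974)
A - (-2933)*n(2) = 8974 - (-2933)*2² = 8974 - (-2933)*4 = 8974 - 1*(-11732) = 8974 + 11732 = 20706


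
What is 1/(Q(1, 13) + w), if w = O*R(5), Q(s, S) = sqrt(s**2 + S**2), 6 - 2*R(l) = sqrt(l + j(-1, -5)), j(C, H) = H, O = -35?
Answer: -21/2171 - sqrt(170)/10855 ≈ -0.010874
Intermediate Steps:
R(l) = 3 - sqrt(-5 + l)/2 (R(l) = 3 - sqrt(l - 5)/2 = 3 - sqrt(-5 + l)/2)
Q(s, S) = sqrt(S**2 + s**2)
w = -105 (w = -35*(3 - sqrt(-5 + 5)/2) = -35*(3 - sqrt(0)/2) = -35*(3 - 1/2*0) = -35*(3 + 0) = -35*3 = -105)
1/(Q(1, 13) + w) = 1/(sqrt(13**2 + 1**2) - 105) = 1/(sqrt(169 + 1) - 105) = 1/(sqrt(170) - 105) = 1/(-105 + sqrt(170))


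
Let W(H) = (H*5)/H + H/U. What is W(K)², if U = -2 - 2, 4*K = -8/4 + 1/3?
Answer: 60025/2304 ≈ 26.053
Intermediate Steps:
K = -5/12 (K = (-8/4 + 1/3)/4 = (-8*¼ + 1*(⅓))/4 = (-2 + ⅓)/4 = (¼)*(-5/3) = -5/12 ≈ -0.41667)
U = -4
W(H) = 5 - H/4 (W(H) = (H*5)/H + H/(-4) = (5*H)/H + H*(-¼) = 5 - H/4)
W(K)² = (5 - ¼*(-5/12))² = (5 + 5/48)² = (245/48)² = 60025/2304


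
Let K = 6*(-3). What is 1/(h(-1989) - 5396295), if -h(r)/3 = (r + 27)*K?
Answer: -1/5502243 ≈ -1.8174e-7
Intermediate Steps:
K = -18
h(r) = 1458 + 54*r (h(r) = -3*(r + 27)*(-18) = -3*(27 + r)*(-18) = -3*(-486 - 18*r) = 1458 + 54*r)
1/(h(-1989) - 5396295) = 1/((1458 + 54*(-1989)) - 5396295) = 1/((1458 - 107406) - 5396295) = 1/(-105948 - 5396295) = 1/(-5502243) = -1/5502243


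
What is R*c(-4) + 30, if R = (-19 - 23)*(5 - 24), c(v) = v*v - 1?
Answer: 12000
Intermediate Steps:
c(v) = -1 + v² (c(v) = v² - 1 = -1 + v²)
R = 798 (R = -42*(-19) = 798)
R*c(-4) + 30 = 798*(-1 + (-4)²) + 30 = 798*(-1 + 16) + 30 = 798*15 + 30 = 11970 + 30 = 12000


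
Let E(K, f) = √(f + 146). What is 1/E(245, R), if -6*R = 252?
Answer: √26/52 ≈ 0.098058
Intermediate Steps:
R = -42 (R = -⅙*252 = -42)
E(K, f) = √(146 + f)
1/E(245, R) = 1/(√(146 - 42)) = 1/(√104) = 1/(2*√26) = √26/52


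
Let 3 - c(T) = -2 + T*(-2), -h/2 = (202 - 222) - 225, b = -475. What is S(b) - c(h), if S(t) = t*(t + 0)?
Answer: 224640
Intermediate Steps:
h = 490 (h = -2*((202 - 222) - 225) = -2*(-20 - 225) = -2*(-245) = 490)
S(t) = t² (S(t) = t*t = t²)
c(T) = 5 + 2*T (c(T) = 3 - (-2 + T*(-2)) = 3 - (-2 - 2*T) = 3 + (2 + 2*T) = 5 + 2*T)
S(b) - c(h) = (-475)² - (5 + 2*490) = 225625 - (5 + 980) = 225625 - 1*985 = 225625 - 985 = 224640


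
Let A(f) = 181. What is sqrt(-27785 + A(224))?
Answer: 2*I*sqrt(6901) ≈ 166.14*I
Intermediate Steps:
sqrt(-27785 + A(224)) = sqrt(-27785 + 181) = sqrt(-27604) = 2*I*sqrt(6901)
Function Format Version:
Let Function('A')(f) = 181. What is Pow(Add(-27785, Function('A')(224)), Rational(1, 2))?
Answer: Mul(2, I, Pow(6901, Rational(1, 2))) ≈ Mul(166.14, I)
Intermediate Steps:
Pow(Add(-27785, Function('A')(224)), Rational(1, 2)) = Pow(Add(-27785, 181), Rational(1, 2)) = Pow(-27604, Rational(1, 2)) = Mul(2, I, Pow(6901, Rational(1, 2)))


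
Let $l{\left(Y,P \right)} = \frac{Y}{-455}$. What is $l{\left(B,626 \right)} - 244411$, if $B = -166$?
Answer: $- \frac{111206839}{455} \approx -2.4441 \cdot 10^{5}$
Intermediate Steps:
$l{\left(Y,P \right)} = - \frac{Y}{455}$ ($l{\left(Y,P \right)} = Y \left(- \frac{1}{455}\right) = - \frac{Y}{455}$)
$l{\left(B,626 \right)} - 244411 = \left(- \frac{1}{455}\right) \left(-166\right) - 244411 = \frac{166}{455} - 244411 = - \frac{111206839}{455}$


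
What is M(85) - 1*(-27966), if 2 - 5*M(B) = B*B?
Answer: 132607/5 ≈ 26521.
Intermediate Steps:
M(B) = ⅖ - B²/5 (M(B) = ⅖ - B*B/5 = ⅖ - B²/5)
M(85) - 1*(-27966) = (⅖ - ⅕*85²) - 1*(-27966) = (⅖ - ⅕*7225) + 27966 = (⅖ - 1445) + 27966 = -7223/5 + 27966 = 132607/5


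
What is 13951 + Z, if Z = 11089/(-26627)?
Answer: 371462188/26627 ≈ 13951.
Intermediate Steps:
Z = -11089/26627 (Z = 11089*(-1/26627) = -11089/26627 ≈ -0.41646)
13951 + Z = 13951 - 11089/26627 = 371462188/26627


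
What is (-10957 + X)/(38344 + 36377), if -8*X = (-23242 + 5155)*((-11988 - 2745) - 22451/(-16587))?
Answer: -368423457701/826264818 ≈ -445.89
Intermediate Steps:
X = -368302295195/11058 (X = -(-23242 + 5155)*((-11988 - 2745) - 22451/(-16587))/8 = -(-18087)*(-14733 - 22451*(-1/16587))/8 = -(-18087)*(-14733 + 22451/16587)/8 = -(-18087)*(-244353820)/(8*16587) = -⅛*1473209180780/5529 = -368302295195/11058 ≈ -3.3306e+7)
(-10957 + X)/(38344 + 36377) = (-10957 - 368302295195/11058)/(38344 + 36377) = -368423457701/11058/74721 = -368423457701/11058*1/74721 = -368423457701/826264818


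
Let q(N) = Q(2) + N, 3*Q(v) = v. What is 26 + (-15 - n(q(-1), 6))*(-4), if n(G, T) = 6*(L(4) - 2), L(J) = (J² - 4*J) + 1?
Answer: 62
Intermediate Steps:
L(J) = 1 + J² - 4*J
Q(v) = v/3
q(N) = ⅔ + N (q(N) = (⅓)*2 + N = ⅔ + N)
n(G, T) = -6 (n(G, T) = 6*((1 + 4² - 4*4) - 2) = 6*((1 + 16 - 16) - 2) = 6*(1 - 2) = 6*(-1) = -6)
26 + (-15 - n(q(-1), 6))*(-4) = 26 + (-15 - 1*(-6))*(-4) = 26 + (-15 + 6)*(-4) = 26 - 9*(-4) = 26 + 36 = 62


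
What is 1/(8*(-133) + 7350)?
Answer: 1/6286 ≈ 0.00015908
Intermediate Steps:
1/(8*(-133) + 7350) = 1/(-1064 + 7350) = 1/6286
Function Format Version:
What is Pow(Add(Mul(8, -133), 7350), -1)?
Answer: Rational(1, 6286) ≈ 0.00015908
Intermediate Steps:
Pow(Add(Mul(8, -133), 7350), -1) = Pow(Add(-1064, 7350), -1) = Pow(6286, -1) = Rational(1, 6286)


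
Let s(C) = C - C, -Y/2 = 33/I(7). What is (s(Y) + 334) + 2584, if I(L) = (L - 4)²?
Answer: 2918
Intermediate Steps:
I(L) = (-4 + L)²
Y = -22/3 (Y = -66/((-4 + 7)²) = -66/(3²) = -66/9 = -2*11/3 = -22/3 ≈ -7.3333)
s(C) = 0
(s(Y) + 334) + 2584 = (0 + 334) + 2584 = 334 + 2584 = 2918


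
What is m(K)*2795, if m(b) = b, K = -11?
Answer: -30745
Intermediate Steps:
m(K)*2795 = -11*2795 = -30745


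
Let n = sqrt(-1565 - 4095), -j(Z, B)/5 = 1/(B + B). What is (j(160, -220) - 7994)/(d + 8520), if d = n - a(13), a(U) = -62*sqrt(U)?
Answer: -703471/(749760 + 5456*sqrt(13) + 176*I*sqrt(1415)) ≈ -0.91421 + 0.0078662*I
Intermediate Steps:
j(Z, B) = -5/(2*B) (j(Z, B) = -5/(B + B) = -5*1/(2*B) = -5/(2*B))
n = 2*I*sqrt(1415) (n = sqrt(-5660) = 2*I*sqrt(1415) ≈ 75.233*I)
d = 62*sqrt(13) + 2*I*sqrt(1415) (d = 2*I*sqrt(1415) - (-62)*sqrt(13) = 2*I*sqrt(1415) + 62*sqrt(13) = 62*sqrt(13) + 2*I*sqrt(1415) ≈ 223.54 + 75.233*I)
(j(160, -220) - 7994)/(d + 8520) = (-5/2/(-220) - 7994)/((62*sqrt(13) + 2*I*sqrt(1415)) + 8520) = (-5/2*(-1/220) - 7994)/(8520 + 62*sqrt(13) + 2*I*sqrt(1415)) = (1/88 - 7994)/(8520 + 62*sqrt(13) + 2*I*sqrt(1415)) = -703471/(88*(8520 + 62*sqrt(13) + 2*I*sqrt(1415)))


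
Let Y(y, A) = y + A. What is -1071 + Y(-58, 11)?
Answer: -1118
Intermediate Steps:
Y(y, A) = A + y
-1071 + Y(-58, 11) = -1071 + (11 - 58) = -1071 - 47 = -1118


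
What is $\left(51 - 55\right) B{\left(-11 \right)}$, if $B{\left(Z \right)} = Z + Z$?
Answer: $88$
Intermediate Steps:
$B{\left(Z \right)} = 2 Z$
$\left(51 - 55\right) B{\left(-11 \right)} = \left(51 - 55\right) 2 \left(-11\right) = \left(-4\right) \left(-22\right) = 88$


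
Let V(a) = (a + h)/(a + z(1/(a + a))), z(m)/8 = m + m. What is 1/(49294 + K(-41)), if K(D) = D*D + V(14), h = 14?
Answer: 51/2599823 ≈ 1.9617e-5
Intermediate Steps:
z(m) = 16*m (z(m) = 8*(m + m) = 8*(2*m) = 16*m)
V(a) = (14 + a)/(a + 8/a) (V(a) = (a + 14)/(a + 16/(a + a)) = (14 + a)/(a + 16/((2*a))) = (14 + a)/(a + 16*(1/(2*a))) = (14 + a)/(a + 8/a))
K(D) = 98/51 + D² (K(D) = D*D + 14*(14 + 14)/(8 + 14²) = D² + 14*28/(8 + 196) = D² + 14*28/204 = D² + 14*(1/204)*28 = D² + 98/51 = 98/51 + D²)
1/(49294 + K(-41)) = 1/(49294 + (98/51 + (-41)²)) = 1/(49294 + (98/51 + 1681)) = 1/(49294 + 85829/51) = 1/(2599823/51) = 51/2599823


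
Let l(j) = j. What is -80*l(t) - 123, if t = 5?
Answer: -523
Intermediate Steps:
-80*l(t) - 123 = -80*5 - 123 = -400 - 123 = -523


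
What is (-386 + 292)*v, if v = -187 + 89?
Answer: 9212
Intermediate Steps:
v = -98
(-386 + 292)*v = (-386 + 292)*(-98) = -94*(-98) = 9212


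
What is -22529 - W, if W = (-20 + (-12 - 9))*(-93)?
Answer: -26342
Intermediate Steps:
W = 3813 (W = (-20 - 21)*(-93) = -41*(-93) = 3813)
-22529 - W = -22529 - 1*3813 = -22529 - 3813 = -26342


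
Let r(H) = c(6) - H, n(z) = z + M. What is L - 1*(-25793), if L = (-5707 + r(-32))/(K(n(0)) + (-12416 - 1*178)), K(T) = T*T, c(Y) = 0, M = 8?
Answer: 64638393/2506 ≈ 25793.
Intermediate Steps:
n(z) = 8 + z (n(z) = z + 8 = 8 + z)
r(H) = -H (r(H) = 0 - H = -H)
K(T) = T**2
L = 1135/2506 (L = (-5707 - 1*(-32))/((8 + 0)**2 + (-12416 - 1*178)) = (-5707 + 32)/(8**2 + (-12416 - 178)) = -5675/(64 - 12594) = -5675/(-12530) = -5675*(-1/12530) = 1135/2506 ≈ 0.45291)
L - 1*(-25793) = 1135/2506 - 1*(-25793) = 1135/2506 + 25793 = 64638393/2506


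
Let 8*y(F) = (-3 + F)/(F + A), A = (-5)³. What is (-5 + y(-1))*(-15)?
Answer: 6295/84 ≈ 74.940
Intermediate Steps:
A = -125
y(F) = (-3 + F)/(8*(-125 + F)) (y(F) = ((-3 + F)/(F - 125))/8 = ((-3 + F)/(-125 + F))/8 = (-3 + F)/(8*(-125 + F)))
(-5 + y(-1))*(-15) = (-5 + (-3 - 1)/(8*(-125 - 1)))*(-15) = (-5 + (⅛)*(-4)/(-126))*(-15) = (-5 + (⅛)*(-1/126)*(-4))*(-15) = (-5 + 1/252)*(-15) = -1259/252*(-15) = 6295/84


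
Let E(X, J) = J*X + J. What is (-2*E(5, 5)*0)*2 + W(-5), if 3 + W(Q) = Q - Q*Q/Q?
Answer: -3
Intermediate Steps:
E(X, J) = J + J*X
W(Q) = -3 (W(Q) = -3 + (Q - Q*Q/Q) = -3 + (Q - Q²/Q) = -3 + (Q - Q) = -3 + 0 = -3)
(-2*E(5, 5)*0)*2 + W(-5) = (-10*(1 + 5)*0)*2 - 3 = (-10*6*0)*2 - 3 = (-2*30*0)*2 - 3 = -60*0*2 - 3 = 0*2 - 3 = 0 - 3 = -3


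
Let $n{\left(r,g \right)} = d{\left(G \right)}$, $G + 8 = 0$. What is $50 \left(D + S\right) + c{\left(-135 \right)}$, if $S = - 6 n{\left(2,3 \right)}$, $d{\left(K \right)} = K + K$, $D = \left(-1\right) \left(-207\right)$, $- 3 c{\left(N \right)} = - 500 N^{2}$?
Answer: $3052650$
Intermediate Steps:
$c{\left(N \right)} = \frac{500 N^{2}}{3}$ ($c{\left(N \right)} = - \frac{\left(-500\right) N^{2}}{3} = \frac{500 N^{2}}{3}$)
$G = -8$ ($G = -8 + 0 = -8$)
$D = 207$
$d{\left(K \right)} = 2 K$
$n{\left(r,g \right)} = -16$ ($n{\left(r,g \right)} = 2 \left(-8\right) = -16$)
$S = 96$ ($S = \left(-6\right) \left(-16\right) = 96$)
$50 \left(D + S\right) + c{\left(-135 \right)} = 50 \left(207 + 96\right) + \frac{500 \left(-135\right)^{2}}{3} = 50 \cdot 303 + \frac{500}{3} \cdot 18225 = 15150 + 3037500 = 3052650$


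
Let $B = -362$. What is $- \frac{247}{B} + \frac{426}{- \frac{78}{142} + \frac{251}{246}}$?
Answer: $\frac{2695498861}{2978174} \approx 905.08$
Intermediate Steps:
$- \frac{247}{B} + \frac{426}{- \frac{78}{142} + \frac{251}{246}} = - \frac{247}{-362} + \frac{426}{- \frac{78}{142} + \frac{251}{246}} = \left(-247\right) \left(- \frac{1}{362}\right) + \frac{426}{\left(-78\right) \frac{1}{142} + 251 \cdot \frac{1}{246}} = \frac{247}{362} + \frac{426}{- \frac{39}{71} + \frac{251}{246}} = \frac{247}{362} + \frac{426}{\frac{8227}{17466}} = \frac{247}{362} + 426 \cdot \frac{17466}{8227} = \frac{247}{362} + \frac{7440516}{8227} = \frac{2695498861}{2978174}$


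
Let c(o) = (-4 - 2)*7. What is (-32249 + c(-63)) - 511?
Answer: -32802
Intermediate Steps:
c(o) = -42 (c(o) = -6*7 = -42)
(-32249 + c(-63)) - 511 = (-32249 - 42) - 511 = -32291 - 511 = -32802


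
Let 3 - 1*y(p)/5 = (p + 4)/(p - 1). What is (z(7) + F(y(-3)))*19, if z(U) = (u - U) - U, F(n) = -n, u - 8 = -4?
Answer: -1995/4 ≈ -498.75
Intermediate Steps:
u = 4 (u = 8 - 4 = 4)
y(p) = 15 - 5*(4 + p)/(-1 + p) (y(p) = 15 - 5*(p + 4)/(p - 1) = 15 - 5*(4 + p)/(-1 + p))
z(U) = 4 - 2*U (z(U) = (4 - U) - U = 4 - 2*U)
(z(7) + F(y(-3)))*19 = ((4 - 2*7) - 5*(-7 + 2*(-3))/(-1 - 3))*19 = ((4 - 14) - 5*(-7 - 6)/(-4))*19 = (-10 - 5*(-1)*(-13)/4)*19 = (-10 - 1*65/4)*19 = (-10 - 65/4)*19 = -105/4*19 = -1995/4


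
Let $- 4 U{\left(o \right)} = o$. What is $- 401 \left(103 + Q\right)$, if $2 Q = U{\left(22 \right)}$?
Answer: $- \frac{160801}{4} \approx -40200.0$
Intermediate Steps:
$U{\left(o \right)} = - \frac{o}{4}$
$Q = - \frac{11}{4}$ ($Q = \frac{\left(- \frac{1}{4}\right) 22}{2} = \frac{1}{2} \left(- \frac{11}{2}\right) = - \frac{11}{4} \approx -2.75$)
$- 401 \left(103 + Q\right) = - 401 \left(103 - \frac{11}{4}\right) = \left(-401\right) \frac{401}{4} = - \frac{160801}{4}$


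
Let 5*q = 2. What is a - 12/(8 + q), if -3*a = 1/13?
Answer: -397/273 ≈ -1.4542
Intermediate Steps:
q = ⅖ (q = (⅕)*2 = ⅖ ≈ 0.40000)
a = -1/39 (a = -⅓/13 = -⅓*1/13 = -1/39 ≈ -0.025641)
a - 12/(8 + q) = -1/39 - 12/(8 + ⅖) = -1/39 - 12/42/5 = -1/39 - 12*5/42 = -1/39 - 10/7 = -397/273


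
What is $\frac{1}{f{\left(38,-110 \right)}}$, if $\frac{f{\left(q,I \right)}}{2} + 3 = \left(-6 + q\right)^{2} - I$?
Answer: $\frac{1}{2262} \approx 0.00044209$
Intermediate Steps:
$f{\left(q,I \right)} = -6 - 2 I + 2 \left(-6 + q\right)^{2}$ ($f{\left(q,I \right)} = -6 + 2 \left(\left(-6 + q\right)^{2} - I\right) = -6 - \left(- 2 \left(-6 + q\right)^{2} + 2 I\right) = -6 - 2 I + 2 \left(-6 + q\right)^{2}$)
$\frac{1}{f{\left(38,-110 \right)}} = \frac{1}{-6 - -220 + 2 \left(-6 + 38\right)^{2}} = \frac{1}{-6 + 220 + 2 \cdot 32^{2}} = \frac{1}{-6 + 220 + 2 \cdot 1024} = \frac{1}{-6 + 220 + 2048} = \frac{1}{2262}$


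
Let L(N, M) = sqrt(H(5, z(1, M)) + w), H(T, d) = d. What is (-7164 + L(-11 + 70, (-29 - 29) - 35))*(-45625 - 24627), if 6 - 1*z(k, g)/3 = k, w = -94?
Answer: 503285328 - 70252*I*sqrt(79) ≈ 5.0329e+8 - 6.2441e+5*I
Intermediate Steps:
z(k, g) = 18 - 3*k
L(N, M) = I*sqrt(79) (L(N, M) = sqrt((18 - 3*1) - 94) = sqrt((18 - 3) - 94) = sqrt(15 - 94) = sqrt(-79) = I*sqrt(79))
(-7164 + L(-11 + 70, (-29 - 29) - 35))*(-45625 - 24627) = (-7164 + I*sqrt(79))*(-45625 - 24627) = (-7164 + I*sqrt(79))*(-70252) = 503285328 - 70252*I*sqrt(79)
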